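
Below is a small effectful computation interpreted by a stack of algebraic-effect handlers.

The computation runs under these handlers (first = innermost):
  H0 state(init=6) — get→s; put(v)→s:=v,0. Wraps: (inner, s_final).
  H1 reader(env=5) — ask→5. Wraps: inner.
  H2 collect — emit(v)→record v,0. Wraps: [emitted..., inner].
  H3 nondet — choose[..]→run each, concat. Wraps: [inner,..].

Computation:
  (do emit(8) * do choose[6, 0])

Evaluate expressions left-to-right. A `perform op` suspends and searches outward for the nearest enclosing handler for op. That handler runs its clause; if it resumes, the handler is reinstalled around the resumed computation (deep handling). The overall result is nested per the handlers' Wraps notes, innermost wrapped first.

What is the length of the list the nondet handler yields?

Answer: 2

Step-by-step:
emit(8) @ H2 ⇒ out+=8
choose[6, 0] @ H3
  branch[0] choose=6:
    H0 returns (0, 6)
    H1 returns (0, 6)
    H2 returns [8, (0, 6)]
    H3 returns [[8, (0, 6)]]
  branch[1] choose=0:
    H0 returns (0, 6)
    H1 returns (0, 6)
    H2 returns [8, (0, 6)]
    H3 returns [[8, (0, 6)]]
= [[8, (0, 6)], [8, (0, 6)]]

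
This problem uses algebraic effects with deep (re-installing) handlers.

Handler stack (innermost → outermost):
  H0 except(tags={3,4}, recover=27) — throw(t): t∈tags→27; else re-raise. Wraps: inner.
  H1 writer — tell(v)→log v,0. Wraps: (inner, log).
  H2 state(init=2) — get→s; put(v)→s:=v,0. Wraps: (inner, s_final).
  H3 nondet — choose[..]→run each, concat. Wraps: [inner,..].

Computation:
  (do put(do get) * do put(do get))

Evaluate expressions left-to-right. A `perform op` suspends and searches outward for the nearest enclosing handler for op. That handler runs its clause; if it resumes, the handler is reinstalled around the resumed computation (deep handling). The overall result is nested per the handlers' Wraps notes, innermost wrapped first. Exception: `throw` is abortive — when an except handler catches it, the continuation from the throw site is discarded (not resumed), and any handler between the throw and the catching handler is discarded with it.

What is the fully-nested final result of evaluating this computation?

Answer: [((0, ()), 2)]

Evaluation trace:
get @ H2 ⇒ 2
put(2) @ H2 ⇒ s:=2
get @ H2 ⇒ 2
put(2) @ H2 ⇒ s:=2
H0 returns 0
H1 returns (0, ())
H2 returns ((0, ()), 2)
H3 returns [((0, ()), 2)]
= [((0, ()), 2)]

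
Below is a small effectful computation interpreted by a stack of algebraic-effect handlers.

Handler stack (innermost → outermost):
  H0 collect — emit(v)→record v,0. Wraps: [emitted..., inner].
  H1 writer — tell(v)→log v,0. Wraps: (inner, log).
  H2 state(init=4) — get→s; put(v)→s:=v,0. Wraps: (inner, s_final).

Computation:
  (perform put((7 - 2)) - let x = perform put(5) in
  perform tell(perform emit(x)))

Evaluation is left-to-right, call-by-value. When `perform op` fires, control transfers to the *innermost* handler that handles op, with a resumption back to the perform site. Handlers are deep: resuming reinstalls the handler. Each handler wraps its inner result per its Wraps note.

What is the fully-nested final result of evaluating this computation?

Answer: (([0, 0], (0)), 5)

Evaluation trace:
put(5) @ H2 ⇒ s:=5
put(5) @ H2 ⇒ s:=5
emit(0) @ H0 ⇒ out+=0
tell(0) @ H1 ⇒ log+=0
H0 returns [0, 0]
H1 returns ([0, 0], (0))
H2 returns (([0, 0], (0)), 5)
= (([0, 0], (0)), 5)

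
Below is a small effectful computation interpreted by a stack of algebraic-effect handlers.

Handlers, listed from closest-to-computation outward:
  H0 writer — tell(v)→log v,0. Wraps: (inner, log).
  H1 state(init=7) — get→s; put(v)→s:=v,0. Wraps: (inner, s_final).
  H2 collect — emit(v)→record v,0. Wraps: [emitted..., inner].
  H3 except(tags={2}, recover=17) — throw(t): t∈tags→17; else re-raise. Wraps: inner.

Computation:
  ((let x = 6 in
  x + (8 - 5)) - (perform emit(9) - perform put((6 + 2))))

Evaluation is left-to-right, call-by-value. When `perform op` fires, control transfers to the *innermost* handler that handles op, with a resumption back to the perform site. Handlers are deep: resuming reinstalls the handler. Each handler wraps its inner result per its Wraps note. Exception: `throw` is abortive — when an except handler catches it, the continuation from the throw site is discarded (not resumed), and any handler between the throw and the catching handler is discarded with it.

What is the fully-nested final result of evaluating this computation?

Working:
emit(9) @ H2 ⇒ out+=9
put(8) @ H1 ⇒ s:=8
H0 returns (9, ())
H1 returns ((9, ()), 8)
H2 returns [9, ((9, ()), 8)]
H3 returns [9, ((9, ()), 8)]
= [9, ((9, ()), 8)]

Answer: [9, ((9, ()), 8)]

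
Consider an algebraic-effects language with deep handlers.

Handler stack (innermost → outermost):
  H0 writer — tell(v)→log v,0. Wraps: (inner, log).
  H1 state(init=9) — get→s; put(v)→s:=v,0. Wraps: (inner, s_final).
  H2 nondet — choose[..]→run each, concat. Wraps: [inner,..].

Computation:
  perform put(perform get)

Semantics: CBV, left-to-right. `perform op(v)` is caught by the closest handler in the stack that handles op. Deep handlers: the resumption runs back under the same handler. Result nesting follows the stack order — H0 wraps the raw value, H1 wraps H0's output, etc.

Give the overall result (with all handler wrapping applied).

Answer: [((0, ()), 9)]

Step-by-step:
get @ H1 ⇒ 9
put(9) @ H1 ⇒ s:=9
H0 returns (0, ())
H1 returns ((0, ()), 9)
H2 returns [((0, ()), 9)]
= [((0, ()), 9)]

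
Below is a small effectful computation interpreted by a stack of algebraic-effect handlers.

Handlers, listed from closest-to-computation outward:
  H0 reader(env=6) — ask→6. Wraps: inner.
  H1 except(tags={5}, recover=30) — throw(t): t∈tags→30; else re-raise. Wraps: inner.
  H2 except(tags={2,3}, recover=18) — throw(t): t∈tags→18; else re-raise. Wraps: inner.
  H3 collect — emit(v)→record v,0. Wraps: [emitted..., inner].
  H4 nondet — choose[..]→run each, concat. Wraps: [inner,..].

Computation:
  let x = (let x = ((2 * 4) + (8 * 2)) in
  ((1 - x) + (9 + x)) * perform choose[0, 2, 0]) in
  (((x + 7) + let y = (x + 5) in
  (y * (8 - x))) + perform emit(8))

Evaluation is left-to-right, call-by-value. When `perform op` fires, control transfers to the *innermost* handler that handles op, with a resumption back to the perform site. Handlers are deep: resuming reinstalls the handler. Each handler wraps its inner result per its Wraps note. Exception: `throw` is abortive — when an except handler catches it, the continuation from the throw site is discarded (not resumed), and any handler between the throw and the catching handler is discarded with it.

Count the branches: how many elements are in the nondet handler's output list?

Answer: 3

Working:
choose[0, 2, 0] @ H4
  branch[0] choose=0:
    emit(8) @ H3 ⇒ out+=8
    H0 returns 47
    H1 returns 47
    H2 returns 47
    H3 returns [8, 47]
    H4 returns [[8, 47]]
  branch[1] choose=2:
    emit(8) @ H3 ⇒ out+=8
    H0 returns -273
    H1 returns -273
    H2 returns -273
    H3 returns [8, -273]
    H4 returns [[8, -273]]
  branch[2] choose=0:
    emit(8) @ H3 ⇒ out+=8
    H0 returns 47
    H1 returns 47
    H2 returns 47
    H3 returns [8, 47]
    H4 returns [[8, 47]]
= [[8, 47], [8, -273], [8, 47]]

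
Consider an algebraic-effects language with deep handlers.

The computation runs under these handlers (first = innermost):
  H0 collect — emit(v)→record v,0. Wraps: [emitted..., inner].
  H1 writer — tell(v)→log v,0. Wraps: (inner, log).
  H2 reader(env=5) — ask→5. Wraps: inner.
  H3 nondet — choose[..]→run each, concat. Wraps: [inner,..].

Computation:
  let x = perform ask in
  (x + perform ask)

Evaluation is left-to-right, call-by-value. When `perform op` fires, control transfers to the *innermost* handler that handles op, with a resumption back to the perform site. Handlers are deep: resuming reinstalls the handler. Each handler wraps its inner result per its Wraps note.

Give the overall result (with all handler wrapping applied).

Step-by-step:
ask @ H2 ⇒ 5
ask @ H2 ⇒ 5
H0 returns [10]
H1 returns ([10], ())
H2 returns ([10], ())
H3 returns [([10], ())]
= [([10], ())]

Answer: [([10], ())]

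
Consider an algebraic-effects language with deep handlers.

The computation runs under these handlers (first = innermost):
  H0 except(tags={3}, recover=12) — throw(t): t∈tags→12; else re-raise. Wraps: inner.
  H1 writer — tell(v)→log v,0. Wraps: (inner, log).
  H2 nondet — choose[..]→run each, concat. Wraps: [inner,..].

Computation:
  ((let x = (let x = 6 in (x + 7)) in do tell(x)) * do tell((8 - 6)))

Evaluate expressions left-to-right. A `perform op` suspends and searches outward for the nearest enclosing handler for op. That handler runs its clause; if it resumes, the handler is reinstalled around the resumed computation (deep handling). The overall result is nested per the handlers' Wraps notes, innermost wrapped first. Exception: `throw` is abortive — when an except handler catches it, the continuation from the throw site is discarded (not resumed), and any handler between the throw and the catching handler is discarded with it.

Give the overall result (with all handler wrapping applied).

Answer: [(0, (13, 2))]

Step-by-step:
tell(13) @ H1 ⇒ log+=13
tell(2) @ H1 ⇒ log+=2
H0 returns 0
H1 returns (0, (13, 2))
H2 returns [(0, (13, 2))]
= [(0, (13, 2))]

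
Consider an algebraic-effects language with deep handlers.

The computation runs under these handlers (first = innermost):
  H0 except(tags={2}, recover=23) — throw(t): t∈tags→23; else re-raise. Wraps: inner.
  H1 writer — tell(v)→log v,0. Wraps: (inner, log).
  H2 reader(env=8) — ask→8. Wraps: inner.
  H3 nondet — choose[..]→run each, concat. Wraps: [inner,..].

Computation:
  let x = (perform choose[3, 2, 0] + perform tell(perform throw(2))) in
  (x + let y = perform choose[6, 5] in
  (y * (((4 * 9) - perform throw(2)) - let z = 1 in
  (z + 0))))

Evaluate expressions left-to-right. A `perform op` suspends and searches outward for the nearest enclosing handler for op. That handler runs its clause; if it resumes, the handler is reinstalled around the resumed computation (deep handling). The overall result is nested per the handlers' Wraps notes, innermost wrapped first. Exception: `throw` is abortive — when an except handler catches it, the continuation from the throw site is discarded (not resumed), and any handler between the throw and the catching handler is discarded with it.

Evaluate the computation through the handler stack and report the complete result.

Evaluation trace:
choose[3, 2, 0] @ H3
  branch[0] choose=3:
    throw(2) @ H0 caught ⇒ 23
    H1 returns (23, ())
    H2 returns (23, ())
    H3 returns [(23, ())]
  branch[1] choose=2:
    throw(2) @ H0 caught ⇒ 23
    H1 returns (23, ())
    H2 returns (23, ())
    H3 returns [(23, ())]
  branch[2] choose=0:
    throw(2) @ H0 caught ⇒ 23
    H1 returns (23, ())
    H2 returns (23, ())
    H3 returns [(23, ())]
= [(23, ()), (23, ()), (23, ())]

Answer: [(23, ()), (23, ()), (23, ())]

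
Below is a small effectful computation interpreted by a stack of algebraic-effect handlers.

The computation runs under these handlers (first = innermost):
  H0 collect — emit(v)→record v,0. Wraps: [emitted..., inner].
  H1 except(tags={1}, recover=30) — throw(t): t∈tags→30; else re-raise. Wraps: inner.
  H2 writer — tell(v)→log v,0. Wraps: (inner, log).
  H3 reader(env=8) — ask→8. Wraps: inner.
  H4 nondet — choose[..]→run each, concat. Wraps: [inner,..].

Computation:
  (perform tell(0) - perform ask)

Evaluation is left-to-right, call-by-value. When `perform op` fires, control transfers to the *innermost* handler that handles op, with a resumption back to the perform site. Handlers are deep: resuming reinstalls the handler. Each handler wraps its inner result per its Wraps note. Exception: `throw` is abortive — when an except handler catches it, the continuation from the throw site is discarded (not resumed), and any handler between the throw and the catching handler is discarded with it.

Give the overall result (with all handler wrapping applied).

Answer: [([-8], (0))]

Evaluation trace:
tell(0) @ H2 ⇒ log+=0
ask @ H3 ⇒ 8
H0 returns [-8]
H1 returns [-8]
H2 returns ([-8], (0))
H3 returns ([-8], (0))
H4 returns [([-8], (0))]
= [([-8], (0))]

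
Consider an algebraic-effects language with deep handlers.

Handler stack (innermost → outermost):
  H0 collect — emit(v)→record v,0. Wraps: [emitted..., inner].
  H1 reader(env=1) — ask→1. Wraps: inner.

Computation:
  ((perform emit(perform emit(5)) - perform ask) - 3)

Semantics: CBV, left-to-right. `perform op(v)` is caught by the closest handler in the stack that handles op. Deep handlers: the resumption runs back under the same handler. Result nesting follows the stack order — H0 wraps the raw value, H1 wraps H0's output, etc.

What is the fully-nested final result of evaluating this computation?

Working:
emit(5) @ H0 ⇒ out+=5
emit(0) @ H0 ⇒ out+=0
ask @ H1 ⇒ 1
H0 returns [5, 0, -4]
H1 returns [5, 0, -4]
= [5, 0, -4]

Answer: [5, 0, -4]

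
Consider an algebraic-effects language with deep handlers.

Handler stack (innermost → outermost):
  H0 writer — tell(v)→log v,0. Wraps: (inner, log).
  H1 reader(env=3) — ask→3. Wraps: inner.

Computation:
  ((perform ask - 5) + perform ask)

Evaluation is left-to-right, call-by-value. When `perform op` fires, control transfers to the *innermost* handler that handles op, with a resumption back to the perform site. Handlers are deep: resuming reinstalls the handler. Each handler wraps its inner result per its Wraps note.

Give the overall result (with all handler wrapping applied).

Answer: (1, ())

Evaluation trace:
ask @ H1 ⇒ 3
ask @ H1 ⇒ 3
H0 returns (1, ())
H1 returns (1, ())
= (1, ())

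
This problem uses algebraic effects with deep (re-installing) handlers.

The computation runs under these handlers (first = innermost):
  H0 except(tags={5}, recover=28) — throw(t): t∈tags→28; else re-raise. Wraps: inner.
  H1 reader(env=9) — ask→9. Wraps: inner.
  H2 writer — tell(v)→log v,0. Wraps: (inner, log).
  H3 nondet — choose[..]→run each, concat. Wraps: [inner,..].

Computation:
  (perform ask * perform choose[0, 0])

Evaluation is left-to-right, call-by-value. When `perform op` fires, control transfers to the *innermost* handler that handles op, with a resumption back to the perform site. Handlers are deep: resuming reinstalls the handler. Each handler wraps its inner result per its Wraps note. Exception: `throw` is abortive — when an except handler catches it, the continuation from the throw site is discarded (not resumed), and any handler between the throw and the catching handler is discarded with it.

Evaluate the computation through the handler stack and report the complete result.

Evaluation trace:
ask @ H1 ⇒ 9
choose[0, 0] @ H3
  branch[0] choose=0:
    H0 returns 0
    H1 returns 0
    H2 returns (0, ())
    H3 returns [(0, ())]
  branch[1] choose=0:
    H0 returns 0
    H1 returns 0
    H2 returns (0, ())
    H3 returns [(0, ())]
= [(0, ()), (0, ())]

Answer: [(0, ()), (0, ())]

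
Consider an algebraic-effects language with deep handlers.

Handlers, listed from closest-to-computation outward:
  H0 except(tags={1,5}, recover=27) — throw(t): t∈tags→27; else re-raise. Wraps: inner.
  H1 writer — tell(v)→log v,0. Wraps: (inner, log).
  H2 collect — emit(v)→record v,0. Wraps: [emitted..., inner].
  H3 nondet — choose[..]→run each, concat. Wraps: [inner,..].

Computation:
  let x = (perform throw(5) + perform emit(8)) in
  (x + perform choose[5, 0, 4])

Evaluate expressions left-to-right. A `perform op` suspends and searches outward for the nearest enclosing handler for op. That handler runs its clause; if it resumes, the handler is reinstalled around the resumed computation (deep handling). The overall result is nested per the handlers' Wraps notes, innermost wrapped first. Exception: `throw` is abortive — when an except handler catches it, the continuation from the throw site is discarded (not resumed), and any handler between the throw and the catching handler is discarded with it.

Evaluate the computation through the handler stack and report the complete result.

Evaluation trace:
throw(5) @ H0 caught ⇒ 27
H1 returns (27, ())
H2 returns [(27, ())]
H3 returns [[(27, ())]]
= [[(27, ())]]

Answer: [[(27, ())]]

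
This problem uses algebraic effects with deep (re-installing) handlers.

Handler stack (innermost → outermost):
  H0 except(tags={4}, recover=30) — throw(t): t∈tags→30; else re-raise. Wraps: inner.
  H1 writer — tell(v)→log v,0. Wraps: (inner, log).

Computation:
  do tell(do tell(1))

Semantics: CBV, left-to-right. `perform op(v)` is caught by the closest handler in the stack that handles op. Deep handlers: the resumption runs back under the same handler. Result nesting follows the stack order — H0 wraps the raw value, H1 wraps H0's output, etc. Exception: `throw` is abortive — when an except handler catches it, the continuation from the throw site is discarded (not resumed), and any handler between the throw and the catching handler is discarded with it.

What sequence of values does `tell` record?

Step-by-step:
tell(1) @ H1 ⇒ log+=1
tell(0) @ H1 ⇒ log+=0
H0 returns 0
H1 returns (0, (1, 0))
= (0, (1, 0))

Answer: (1, 0)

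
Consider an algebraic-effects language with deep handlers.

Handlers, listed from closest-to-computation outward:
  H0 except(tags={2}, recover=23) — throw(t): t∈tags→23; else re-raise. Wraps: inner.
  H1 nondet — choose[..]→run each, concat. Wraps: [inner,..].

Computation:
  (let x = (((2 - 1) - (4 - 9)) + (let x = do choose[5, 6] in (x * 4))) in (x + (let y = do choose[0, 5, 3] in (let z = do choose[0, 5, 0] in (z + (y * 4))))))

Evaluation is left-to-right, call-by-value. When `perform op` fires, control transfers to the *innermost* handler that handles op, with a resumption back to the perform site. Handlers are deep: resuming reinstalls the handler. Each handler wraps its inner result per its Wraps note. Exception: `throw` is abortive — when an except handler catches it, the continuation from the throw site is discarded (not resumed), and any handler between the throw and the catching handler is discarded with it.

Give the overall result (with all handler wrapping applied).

Answer: [26, 31, 26, 46, 51, 46, 38, 43, 38, 30, 35, 30, 50, 55, 50, 42, 47, 42]

Working:
choose[5, 6] @ H1
  branch[0] choose=5:
    choose[0, 5, 3] @ H1
      branch[0] choose=0:
        choose[0, 5, 0] @ H1
          branch[0] choose=0:
            H0 returns 26
            H1 returns [26]
          branch[1] choose=5:
            H0 returns 31
            H1 returns [31]
          branch[2] choose=0:
            H0 returns 26
            H1 returns [26]
      branch[1] choose=5:
        choose[0, 5, 0] @ H1
          branch[0] choose=0:
            H0 returns 46
            H1 returns [46]
          branch[1] choose=5:
            H0 returns 51
            H1 returns [51]
          branch[2] choose=0:
            H0 returns 46
            H1 returns [46]
      branch[2] choose=3:
        choose[0, 5, 0] @ H1
          branch[0] choose=0:
            H0 returns 38
            H1 returns [38]
          branch[1] choose=5:
            H0 returns 43
            H1 returns [43]
          branch[2] choose=0:
            H0 returns 38
            H1 returns [38]
  branch[1] choose=6:
    choose[0, 5, 3] @ H1
      branch[0] choose=0:
        choose[0, 5, 0] @ H1
          branch[0] choose=0:
            H0 returns 30
            H1 returns [30]
          branch[1] choose=5:
            H0 returns 35
            H1 returns [35]
          branch[2] choose=0:
            H0 returns 30
            H1 returns [30]
      branch[1] choose=5:
        choose[0, 5, 0] @ H1
          branch[0] choose=0:
            H0 returns 50
            H1 returns [50]
          branch[1] choose=5:
            H0 returns 55
            H1 returns [55]
          branch[2] choose=0:
            H0 returns 50
            H1 returns [50]
      branch[2] choose=3:
        choose[0, 5, 0] @ H1
          branch[0] choose=0:
            H0 returns 42
            H1 returns [42]
          branch[1] choose=5:
            H0 returns 47
            H1 returns [47]
          branch[2] choose=0:
            H0 returns 42
            H1 returns [42]
= [26, 31, 26, 46, 51, 46, 38, 43, 38, 30, 35, 30, 50, 55, 50, 42, 47, 42]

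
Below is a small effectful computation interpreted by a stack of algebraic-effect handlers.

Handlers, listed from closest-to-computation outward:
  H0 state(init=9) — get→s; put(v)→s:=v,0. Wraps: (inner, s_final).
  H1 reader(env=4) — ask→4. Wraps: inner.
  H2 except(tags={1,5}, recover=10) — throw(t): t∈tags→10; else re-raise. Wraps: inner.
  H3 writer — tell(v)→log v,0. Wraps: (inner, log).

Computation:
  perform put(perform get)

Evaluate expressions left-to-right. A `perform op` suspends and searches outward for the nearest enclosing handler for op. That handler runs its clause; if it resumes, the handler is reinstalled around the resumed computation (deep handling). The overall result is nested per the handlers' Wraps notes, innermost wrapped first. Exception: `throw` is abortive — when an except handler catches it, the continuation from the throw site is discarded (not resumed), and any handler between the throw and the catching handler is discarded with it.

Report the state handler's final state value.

Working:
get @ H0 ⇒ 9
put(9) @ H0 ⇒ s:=9
H0 returns (0, 9)
H1 returns (0, 9)
H2 returns (0, 9)
H3 returns ((0, 9), ())
= ((0, 9), ())

Answer: 9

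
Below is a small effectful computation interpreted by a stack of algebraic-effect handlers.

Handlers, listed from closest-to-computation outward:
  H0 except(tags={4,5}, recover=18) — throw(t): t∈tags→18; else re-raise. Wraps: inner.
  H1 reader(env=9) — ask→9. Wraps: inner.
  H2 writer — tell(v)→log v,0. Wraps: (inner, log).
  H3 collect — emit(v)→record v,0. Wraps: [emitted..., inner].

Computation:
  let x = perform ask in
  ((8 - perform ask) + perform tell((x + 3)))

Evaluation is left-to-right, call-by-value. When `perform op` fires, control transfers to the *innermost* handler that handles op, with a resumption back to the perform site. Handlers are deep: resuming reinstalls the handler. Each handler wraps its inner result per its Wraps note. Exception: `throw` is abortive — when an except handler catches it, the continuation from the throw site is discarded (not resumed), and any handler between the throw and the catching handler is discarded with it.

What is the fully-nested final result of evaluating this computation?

Working:
ask @ H1 ⇒ 9
ask @ H1 ⇒ 9
tell(12) @ H2 ⇒ log+=12
H0 returns -1
H1 returns -1
H2 returns (-1, (12))
H3 returns [(-1, (12))]
= [(-1, (12))]

Answer: [(-1, (12))]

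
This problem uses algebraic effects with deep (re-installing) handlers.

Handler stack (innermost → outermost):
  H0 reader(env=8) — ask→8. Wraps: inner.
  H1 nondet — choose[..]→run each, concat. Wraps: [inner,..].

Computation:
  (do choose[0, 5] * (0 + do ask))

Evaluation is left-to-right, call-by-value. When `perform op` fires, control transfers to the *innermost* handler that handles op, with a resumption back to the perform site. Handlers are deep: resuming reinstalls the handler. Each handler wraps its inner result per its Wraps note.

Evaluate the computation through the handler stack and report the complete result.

Answer: [0, 40]

Step-by-step:
choose[0, 5] @ H1
  branch[0] choose=0:
    ask @ H0 ⇒ 8
    H0 returns 0
    H1 returns [0]
  branch[1] choose=5:
    ask @ H0 ⇒ 8
    H0 returns 40
    H1 returns [40]
= [0, 40]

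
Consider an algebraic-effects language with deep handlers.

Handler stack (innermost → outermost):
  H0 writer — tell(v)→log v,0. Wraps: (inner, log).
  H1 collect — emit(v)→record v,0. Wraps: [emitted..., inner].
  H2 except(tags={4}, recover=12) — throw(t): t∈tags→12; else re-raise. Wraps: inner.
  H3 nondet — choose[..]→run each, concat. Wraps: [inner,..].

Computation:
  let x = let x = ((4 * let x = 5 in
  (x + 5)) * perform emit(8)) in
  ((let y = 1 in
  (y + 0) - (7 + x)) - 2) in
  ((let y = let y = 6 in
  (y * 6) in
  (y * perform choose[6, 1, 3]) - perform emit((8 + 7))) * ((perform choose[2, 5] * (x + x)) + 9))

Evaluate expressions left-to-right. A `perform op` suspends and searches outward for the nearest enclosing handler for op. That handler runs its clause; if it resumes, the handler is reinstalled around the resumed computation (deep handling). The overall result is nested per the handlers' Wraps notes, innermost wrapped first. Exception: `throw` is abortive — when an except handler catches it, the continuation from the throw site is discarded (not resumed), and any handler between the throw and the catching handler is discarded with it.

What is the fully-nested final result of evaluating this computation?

Step-by-step:
emit(8) @ H1 ⇒ out+=8
choose[6, 1, 3] @ H3
  branch[0] choose=6:
    emit(15) @ H1 ⇒ out+=15
    choose[2, 5] @ H3
      branch[0] choose=2:
        H0 returns (-4968, ())
        H1 returns [8, 15, (-4968, ())]
        H2 returns [8, 15, (-4968, ())]
        H3 returns [[8, 15, (-4968, ())]]
      branch[1] choose=5:
        H0 returns (-15336, ())
        H1 returns [8, 15, (-15336, ())]
        H2 returns [8, 15, (-15336, ())]
        H3 returns [[8, 15, (-15336, ())]]
  branch[1] choose=1:
    emit(15) @ H1 ⇒ out+=15
    choose[2, 5] @ H3
      branch[0] choose=2:
        H0 returns (-828, ())
        H1 returns [8, 15, (-828, ())]
        H2 returns [8, 15, (-828, ())]
        H3 returns [[8, 15, (-828, ())]]
      branch[1] choose=5:
        H0 returns (-2556, ())
        H1 returns [8, 15, (-2556, ())]
        H2 returns [8, 15, (-2556, ())]
        H3 returns [[8, 15, (-2556, ())]]
  branch[2] choose=3:
    emit(15) @ H1 ⇒ out+=15
    choose[2, 5] @ H3
      branch[0] choose=2:
        H0 returns (-2484, ())
        H1 returns [8, 15, (-2484, ())]
        H2 returns [8, 15, (-2484, ())]
        H3 returns [[8, 15, (-2484, ())]]
      branch[1] choose=5:
        H0 returns (-7668, ())
        H1 returns [8, 15, (-7668, ())]
        H2 returns [8, 15, (-7668, ())]
        H3 returns [[8, 15, (-7668, ())]]
= [[8, 15, (-4968, ())], [8, 15, (-15336, ())], [8, 15, (-828, ())], [8, 15, (-2556, ())], [8, 15, (-2484, ())], [8, 15, (-7668, ())]]

Answer: [[8, 15, (-4968, ())], [8, 15, (-15336, ())], [8, 15, (-828, ())], [8, 15, (-2556, ())], [8, 15, (-2484, ())], [8, 15, (-7668, ())]]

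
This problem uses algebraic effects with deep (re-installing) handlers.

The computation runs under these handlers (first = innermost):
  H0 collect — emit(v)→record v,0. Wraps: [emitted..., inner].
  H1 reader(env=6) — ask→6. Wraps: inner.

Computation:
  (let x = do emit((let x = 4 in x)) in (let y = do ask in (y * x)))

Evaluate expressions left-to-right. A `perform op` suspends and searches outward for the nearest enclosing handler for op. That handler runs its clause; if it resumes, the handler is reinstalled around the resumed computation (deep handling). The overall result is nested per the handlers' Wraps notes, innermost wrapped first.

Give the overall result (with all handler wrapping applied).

Working:
emit(4) @ H0 ⇒ out+=4
ask @ H1 ⇒ 6
H0 returns [4, 0]
H1 returns [4, 0]
= [4, 0]

Answer: [4, 0]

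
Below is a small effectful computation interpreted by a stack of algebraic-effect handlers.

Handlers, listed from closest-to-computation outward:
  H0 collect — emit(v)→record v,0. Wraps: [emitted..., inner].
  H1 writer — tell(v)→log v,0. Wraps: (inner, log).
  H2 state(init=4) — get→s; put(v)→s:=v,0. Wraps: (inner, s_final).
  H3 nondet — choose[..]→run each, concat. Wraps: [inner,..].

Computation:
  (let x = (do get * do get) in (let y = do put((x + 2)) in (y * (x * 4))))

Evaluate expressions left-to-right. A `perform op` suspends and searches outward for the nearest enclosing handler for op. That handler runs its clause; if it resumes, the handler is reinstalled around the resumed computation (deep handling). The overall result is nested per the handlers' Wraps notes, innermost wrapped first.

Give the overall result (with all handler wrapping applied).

Step-by-step:
get @ H2 ⇒ 4
get @ H2 ⇒ 4
put(18) @ H2 ⇒ s:=18
H0 returns [0]
H1 returns ([0], ())
H2 returns (([0], ()), 18)
H3 returns [(([0], ()), 18)]
= [(([0], ()), 18)]

Answer: [(([0], ()), 18)]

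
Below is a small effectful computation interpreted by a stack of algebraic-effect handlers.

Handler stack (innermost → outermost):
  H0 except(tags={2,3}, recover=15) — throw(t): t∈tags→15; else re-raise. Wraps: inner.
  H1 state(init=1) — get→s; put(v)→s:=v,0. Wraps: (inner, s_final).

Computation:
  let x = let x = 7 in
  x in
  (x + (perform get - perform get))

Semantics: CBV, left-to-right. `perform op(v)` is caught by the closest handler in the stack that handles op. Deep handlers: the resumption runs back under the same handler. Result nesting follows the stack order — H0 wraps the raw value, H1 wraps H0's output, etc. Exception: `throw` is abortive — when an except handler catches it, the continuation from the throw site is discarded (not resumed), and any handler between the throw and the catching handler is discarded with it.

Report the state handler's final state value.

Answer: 1

Working:
get @ H1 ⇒ 1
get @ H1 ⇒ 1
H0 returns 7
H1 returns (7, 1)
= (7, 1)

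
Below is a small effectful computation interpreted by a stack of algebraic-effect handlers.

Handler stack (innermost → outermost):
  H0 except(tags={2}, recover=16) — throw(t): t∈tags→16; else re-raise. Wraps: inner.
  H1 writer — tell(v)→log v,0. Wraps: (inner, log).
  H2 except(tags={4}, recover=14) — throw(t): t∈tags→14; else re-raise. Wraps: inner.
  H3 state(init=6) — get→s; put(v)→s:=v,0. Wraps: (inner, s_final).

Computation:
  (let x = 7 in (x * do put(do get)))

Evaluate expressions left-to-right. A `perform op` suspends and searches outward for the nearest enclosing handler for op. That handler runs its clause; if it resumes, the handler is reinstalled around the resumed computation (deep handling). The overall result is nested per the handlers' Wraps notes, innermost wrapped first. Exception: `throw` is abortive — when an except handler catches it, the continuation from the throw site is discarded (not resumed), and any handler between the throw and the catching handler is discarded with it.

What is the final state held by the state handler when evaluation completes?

Answer: 6

Evaluation trace:
get @ H3 ⇒ 6
put(6) @ H3 ⇒ s:=6
H0 returns 0
H1 returns (0, ())
H2 returns (0, ())
H3 returns ((0, ()), 6)
= ((0, ()), 6)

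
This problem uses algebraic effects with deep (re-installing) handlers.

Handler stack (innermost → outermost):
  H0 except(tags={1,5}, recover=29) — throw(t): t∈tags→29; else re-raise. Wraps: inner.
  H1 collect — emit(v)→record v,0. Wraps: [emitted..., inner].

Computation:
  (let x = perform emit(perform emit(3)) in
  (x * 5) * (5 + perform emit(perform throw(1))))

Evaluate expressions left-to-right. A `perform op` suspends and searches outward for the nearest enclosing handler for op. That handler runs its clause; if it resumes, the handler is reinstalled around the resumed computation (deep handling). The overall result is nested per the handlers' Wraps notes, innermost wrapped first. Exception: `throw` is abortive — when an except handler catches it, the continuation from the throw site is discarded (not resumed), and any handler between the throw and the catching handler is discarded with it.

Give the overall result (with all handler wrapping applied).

Working:
emit(3) @ H1 ⇒ out+=3
emit(0) @ H1 ⇒ out+=0
throw(1) @ H0 caught ⇒ 29
H1 returns [3, 0, 29]
= [3, 0, 29]

Answer: [3, 0, 29]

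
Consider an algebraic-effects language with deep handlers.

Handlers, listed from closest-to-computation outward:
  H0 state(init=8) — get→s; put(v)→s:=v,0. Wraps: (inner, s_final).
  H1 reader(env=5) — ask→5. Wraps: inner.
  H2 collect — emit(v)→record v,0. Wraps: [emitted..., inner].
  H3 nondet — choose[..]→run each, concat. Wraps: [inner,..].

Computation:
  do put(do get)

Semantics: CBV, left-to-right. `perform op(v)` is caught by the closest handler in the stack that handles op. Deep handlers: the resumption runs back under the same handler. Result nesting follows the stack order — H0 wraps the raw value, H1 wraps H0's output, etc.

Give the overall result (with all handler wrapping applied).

Step-by-step:
get @ H0 ⇒ 8
put(8) @ H0 ⇒ s:=8
H0 returns (0, 8)
H1 returns (0, 8)
H2 returns [(0, 8)]
H3 returns [[(0, 8)]]
= [[(0, 8)]]

Answer: [[(0, 8)]]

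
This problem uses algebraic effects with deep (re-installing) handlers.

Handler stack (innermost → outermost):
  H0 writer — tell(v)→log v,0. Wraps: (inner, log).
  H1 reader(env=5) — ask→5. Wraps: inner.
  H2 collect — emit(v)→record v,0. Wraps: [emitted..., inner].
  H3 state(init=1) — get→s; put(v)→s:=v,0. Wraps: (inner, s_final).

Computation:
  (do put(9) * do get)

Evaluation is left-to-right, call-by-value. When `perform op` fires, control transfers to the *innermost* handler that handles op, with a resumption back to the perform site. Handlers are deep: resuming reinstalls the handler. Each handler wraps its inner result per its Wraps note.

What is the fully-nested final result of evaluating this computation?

Step-by-step:
put(9) @ H3 ⇒ s:=9
get @ H3 ⇒ 9
H0 returns (0, ())
H1 returns (0, ())
H2 returns [(0, ())]
H3 returns ([(0, ())], 9)
= ([(0, ())], 9)

Answer: ([(0, ())], 9)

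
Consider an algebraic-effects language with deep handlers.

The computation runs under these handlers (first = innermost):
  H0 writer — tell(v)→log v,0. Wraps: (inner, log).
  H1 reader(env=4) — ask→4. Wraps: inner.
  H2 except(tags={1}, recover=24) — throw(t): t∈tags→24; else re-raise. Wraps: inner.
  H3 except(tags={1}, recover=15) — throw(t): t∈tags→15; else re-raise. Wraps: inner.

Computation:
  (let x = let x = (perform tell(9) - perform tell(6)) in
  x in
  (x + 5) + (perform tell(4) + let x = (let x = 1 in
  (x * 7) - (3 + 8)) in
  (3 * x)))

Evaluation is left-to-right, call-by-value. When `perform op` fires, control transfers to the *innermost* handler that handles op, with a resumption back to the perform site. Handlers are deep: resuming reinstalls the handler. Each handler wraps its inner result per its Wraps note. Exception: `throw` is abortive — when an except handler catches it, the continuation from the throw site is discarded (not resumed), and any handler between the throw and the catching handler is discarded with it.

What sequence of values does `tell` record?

Step-by-step:
tell(9) @ H0 ⇒ log+=9
tell(6) @ H0 ⇒ log+=6
tell(4) @ H0 ⇒ log+=4
H0 returns (-7, (9, 6, 4))
H1 returns (-7, (9, 6, 4))
H2 returns (-7, (9, 6, 4))
H3 returns (-7, (9, 6, 4))
= (-7, (9, 6, 4))

Answer: (9, 6, 4)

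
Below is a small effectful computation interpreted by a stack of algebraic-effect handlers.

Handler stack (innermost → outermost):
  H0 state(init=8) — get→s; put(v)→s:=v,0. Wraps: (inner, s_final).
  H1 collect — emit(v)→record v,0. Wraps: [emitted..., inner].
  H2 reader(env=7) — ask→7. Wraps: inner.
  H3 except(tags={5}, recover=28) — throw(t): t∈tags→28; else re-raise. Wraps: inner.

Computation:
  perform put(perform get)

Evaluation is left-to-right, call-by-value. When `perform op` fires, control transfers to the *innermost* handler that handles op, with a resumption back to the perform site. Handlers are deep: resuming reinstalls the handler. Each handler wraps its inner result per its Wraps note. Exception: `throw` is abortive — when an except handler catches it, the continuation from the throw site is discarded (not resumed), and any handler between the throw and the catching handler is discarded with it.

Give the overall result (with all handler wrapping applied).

Evaluation trace:
get @ H0 ⇒ 8
put(8) @ H0 ⇒ s:=8
H0 returns (0, 8)
H1 returns [(0, 8)]
H2 returns [(0, 8)]
H3 returns [(0, 8)]
= [(0, 8)]

Answer: [(0, 8)]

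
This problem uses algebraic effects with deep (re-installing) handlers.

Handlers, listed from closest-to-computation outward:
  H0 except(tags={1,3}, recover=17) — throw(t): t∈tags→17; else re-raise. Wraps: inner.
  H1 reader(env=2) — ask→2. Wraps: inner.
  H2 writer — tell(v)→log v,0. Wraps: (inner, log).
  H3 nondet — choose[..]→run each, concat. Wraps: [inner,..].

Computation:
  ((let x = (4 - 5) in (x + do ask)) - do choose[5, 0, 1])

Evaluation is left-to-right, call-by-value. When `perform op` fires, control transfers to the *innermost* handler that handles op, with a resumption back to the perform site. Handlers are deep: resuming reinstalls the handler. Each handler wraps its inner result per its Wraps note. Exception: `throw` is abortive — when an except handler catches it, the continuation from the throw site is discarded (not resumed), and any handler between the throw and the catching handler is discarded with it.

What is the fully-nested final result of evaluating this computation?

Answer: [(-4, ()), (1, ()), (0, ())]

Working:
ask @ H1 ⇒ 2
choose[5, 0, 1] @ H3
  branch[0] choose=5:
    H0 returns -4
    H1 returns -4
    H2 returns (-4, ())
    H3 returns [(-4, ())]
  branch[1] choose=0:
    H0 returns 1
    H1 returns 1
    H2 returns (1, ())
    H3 returns [(1, ())]
  branch[2] choose=1:
    H0 returns 0
    H1 returns 0
    H2 returns (0, ())
    H3 returns [(0, ())]
= [(-4, ()), (1, ()), (0, ())]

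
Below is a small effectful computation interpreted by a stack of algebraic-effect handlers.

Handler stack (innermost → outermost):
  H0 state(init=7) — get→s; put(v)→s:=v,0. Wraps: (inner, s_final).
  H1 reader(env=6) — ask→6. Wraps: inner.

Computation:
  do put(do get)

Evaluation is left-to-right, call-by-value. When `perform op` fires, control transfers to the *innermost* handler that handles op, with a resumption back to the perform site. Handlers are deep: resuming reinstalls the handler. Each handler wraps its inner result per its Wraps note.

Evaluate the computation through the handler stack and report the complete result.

Answer: (0, 7)

Step-by-step:
get @ H0 ⇒ 7
put(7) @ H0 ⇒ s:=7
H0 returns (0, 7)
H1 returns (0, 7)
= (0, 7)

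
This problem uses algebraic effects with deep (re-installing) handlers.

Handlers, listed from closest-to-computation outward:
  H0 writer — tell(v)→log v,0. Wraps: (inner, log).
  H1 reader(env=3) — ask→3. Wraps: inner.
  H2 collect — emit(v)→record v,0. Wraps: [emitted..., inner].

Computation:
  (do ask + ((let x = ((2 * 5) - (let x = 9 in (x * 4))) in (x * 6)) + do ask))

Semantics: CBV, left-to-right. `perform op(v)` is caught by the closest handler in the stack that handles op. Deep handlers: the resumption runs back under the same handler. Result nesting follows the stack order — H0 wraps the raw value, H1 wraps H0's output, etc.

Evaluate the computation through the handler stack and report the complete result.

Answer: [(-150, ())]

Evaluation trace:
ask @ H1 ⇒ 3
ask @ H1 ⇒ 3
H0 returns (-150, ())
H1 returns (-150, ())
H2 returns [(-150, ())]
= [(-150, ())]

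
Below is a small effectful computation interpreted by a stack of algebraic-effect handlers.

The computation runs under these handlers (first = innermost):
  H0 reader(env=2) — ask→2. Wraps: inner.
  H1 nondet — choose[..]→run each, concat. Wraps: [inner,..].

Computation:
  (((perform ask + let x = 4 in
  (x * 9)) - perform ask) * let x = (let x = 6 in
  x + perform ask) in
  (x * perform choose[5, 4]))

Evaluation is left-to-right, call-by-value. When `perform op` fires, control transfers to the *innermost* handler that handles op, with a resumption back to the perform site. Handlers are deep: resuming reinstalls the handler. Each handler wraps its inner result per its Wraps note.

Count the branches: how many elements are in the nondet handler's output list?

Working:
ask @ H0 ⇒ 2
ask @ H0 ⇒ 2
ask @ H0 ⇒ 2
choose[5, 4] @ H1
  branch[0] choose=5:
    H0 returns 1440
    H1 returns [1440]
  branch[1] choose=4:
    H0 returns 1152
    H1 returns [1152]
= [1440, 1152]

Answer: 2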